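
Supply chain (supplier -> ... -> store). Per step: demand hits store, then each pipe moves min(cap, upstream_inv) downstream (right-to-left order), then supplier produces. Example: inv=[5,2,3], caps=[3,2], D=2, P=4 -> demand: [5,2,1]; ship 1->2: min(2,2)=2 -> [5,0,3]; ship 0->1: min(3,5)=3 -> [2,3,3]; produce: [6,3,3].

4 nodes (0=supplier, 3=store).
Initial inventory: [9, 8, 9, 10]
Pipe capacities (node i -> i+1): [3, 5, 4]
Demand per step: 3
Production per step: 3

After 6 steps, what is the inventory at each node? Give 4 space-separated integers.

Step 1: demand=3,sold=3 ship[2->3]=4 ship[1->2]=5 ship[0->1]=3 prod=3 -> inv=[9 6 10 11]
Step 2: demand=3,sold=3 ship[2->3]=4 ship[1->2]=5 ship[0->1]=3 prod=3 -> inv=[9 4 11 12]
Step 3: demand=3,sold=3 ship[2->3]=4 ship[1->2]=4 ship[0->1]=3 prod=3 -> inv=[9 3 11 13]
Step 4: demand=3,sold=3 ship[2->3]=4 ship[1->2]=3 ship[0->1]=3 prod=3 -> inv=[9 3 10 14]
Step 5: demand=3,sold=3 ship[2->3]=4 ship[1->2]=3 ship[0->1]=3 prod=3 -> inv=[9 3 9 15]
Step 6: demand=3,sold=3 ship[2->3]=4 ship[1->2]=3 ship[0->1]=3 prod=3 -> inv=[9 3 8 16]

9 3 8 16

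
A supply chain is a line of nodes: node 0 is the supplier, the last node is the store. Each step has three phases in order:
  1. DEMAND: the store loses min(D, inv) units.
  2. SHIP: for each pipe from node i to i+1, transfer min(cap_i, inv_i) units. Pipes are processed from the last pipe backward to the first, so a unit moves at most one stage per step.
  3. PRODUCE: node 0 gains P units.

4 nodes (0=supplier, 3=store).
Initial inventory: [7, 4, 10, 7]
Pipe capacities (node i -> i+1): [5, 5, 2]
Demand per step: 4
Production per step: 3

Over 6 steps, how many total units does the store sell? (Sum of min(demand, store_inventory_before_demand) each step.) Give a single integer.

Step 1: sold=4 (running total=4) -> [5 5 12 5]
Step 2: sold=4 (running total=8) -> [3 5 15 3]
Step 3: sold=3 (running total=11) -> [3 3 18 2]
Step 4: sold=2 (running total=13) -> [3 3 19 2]
Step 5: sold=2 (running total=15) -> [3 3 20 2]
Step 6: sold=2 (running total=17) -> [3 3 21 2]

Answer: 17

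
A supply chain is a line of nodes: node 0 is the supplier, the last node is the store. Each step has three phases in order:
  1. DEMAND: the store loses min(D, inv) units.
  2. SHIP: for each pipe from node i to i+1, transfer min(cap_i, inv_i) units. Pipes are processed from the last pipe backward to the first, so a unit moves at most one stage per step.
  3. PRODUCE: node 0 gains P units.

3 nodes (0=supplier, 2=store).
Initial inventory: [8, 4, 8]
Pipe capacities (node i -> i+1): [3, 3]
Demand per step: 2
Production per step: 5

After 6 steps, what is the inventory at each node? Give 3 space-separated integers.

Step 1: demand=2,sold=2 ship[1->2]=3 ship[0->1]=3 prod=5 -> inv=[10 4 9]
Step 2: demand=2,sold=2 ship[1->2]=3 ship[0->1]=3 prod=5 -> inv=[12 4 10]
Step 3: demand=2,sold=2 ship[1->2]=3 ship[0->1]=3 prod=5 -> inv=[14 4 11]
Step 4: demand=2,sold=2 ship[1->2]=3 ship[0->1]=3 prod=5 -> inv=[16 4 12]
Step 5: demand=2,sold=2 ship[1->2]=3 ship[0->1]=3 prod=5 -> inv=[18 4 13]
Step 6: demand=2,sold=2 ship[1->2]=3 ship[0->1]=3 prod=5 -> inv=[20 4 14]

20 4 14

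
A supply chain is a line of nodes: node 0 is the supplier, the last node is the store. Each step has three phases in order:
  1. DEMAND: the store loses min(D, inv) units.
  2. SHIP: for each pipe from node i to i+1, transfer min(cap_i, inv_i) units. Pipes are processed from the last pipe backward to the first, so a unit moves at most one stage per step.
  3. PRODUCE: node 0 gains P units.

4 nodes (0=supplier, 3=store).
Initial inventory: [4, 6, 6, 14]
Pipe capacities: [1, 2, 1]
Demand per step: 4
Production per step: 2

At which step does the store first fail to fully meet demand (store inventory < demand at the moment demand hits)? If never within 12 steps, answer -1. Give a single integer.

Step 1: demand=4,sold=4 ship[2->3]=1 ship[1->2]=2 ship[0->1]=1 prod=2 -> [5 5 7 11]
Step 2: demand=4,sold=4 ship[2->3]=1 ship[1->2]=2 ship[0->1]=1 prod=2 -> [6 4 8 8]
Step 3: demand=4,sold=4 ship[2->3]=1 ship[1->2]=2 ship[0->1]=1 prod=2 -> [7 3 9 5]
Step 4: demand=4,sold=4 ship[2->3]=1 ship[1->2]=2 ship[0->1]=1 prod=2 -> [8 2 10 2]
Step 5: demand=4,sold=2 ship[2->3]=1 ship[1->2]=2 ship[0->1]=1 prod=2 -> [9 1 11 1]
Step 6: demand=4,sold=1 ship[2->3]=1 ship[1->2]=1 ship[0->1]=1 prod=2 -> [10 1 11 1]
Step 7: demand=4,sold=1 ship[2->3]=1 ship[1->2]=1 ship[0->1]=1 prod=2 -> [11 1 11 1]
Step 8: demand=4,sold=1 ship[2->3]=1 ship[1->2]=1 ship[0->1]=1 prod=2 -> [12 1 11 1]
Step 9: demand=4,sold=1 ship[2->3]=1 ship[1->2]=1 ship[0->1]=1 prod=2 -> [13 1 11 1]
Step 10: demand=4,sold=1 ship[2->3]=1 ship[1->2]=1 ship[0->1]=1 prod=2 -> [14 1 11 1]
Step 11: demand=4,sold=1 ship[2->3]=1 ship[1->2]=1 ship[0->1]=1 prod=2 -> [15 1 11 1]
Step 12: demand=4,sold=1 ship[2->3]=1 ship[1->2]=1 ship[0->1]=1 prod=2 -> [16 1 11 1]
First stockout at step 5

5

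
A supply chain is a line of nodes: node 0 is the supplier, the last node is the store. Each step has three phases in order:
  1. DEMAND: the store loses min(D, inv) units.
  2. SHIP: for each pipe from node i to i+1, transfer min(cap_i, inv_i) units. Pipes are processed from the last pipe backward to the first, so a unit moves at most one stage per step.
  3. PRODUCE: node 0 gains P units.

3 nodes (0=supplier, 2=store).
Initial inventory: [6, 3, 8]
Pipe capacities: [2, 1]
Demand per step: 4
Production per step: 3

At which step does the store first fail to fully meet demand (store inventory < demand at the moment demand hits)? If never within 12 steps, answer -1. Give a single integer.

Step 1: demand=4,sold=4 ship[1->2]=1 ship[0->1]=2 prod=3 -> [7 4 5]
Step 2: demand=4,sold=4 ship[1->2]=1 ship[0->1]=2 prod=3 -> [8 5 2]
Step 3: demand=4,sold=2 ship[1->2]=1 ship[0->1]=2 prod=3 -> [9 6 1]
Step 4: demand=4,sold=1 ship[1->2]=1 ship[0->1]=2 prod=3 -> [10 7 1]
Step 5: demand=4,sold=1 ship[1->2]=1 ship[0->1]=2 prod=3 -> [11 8 1]
Step 6: demand=4,sold=1 ship[1->2]=1 ship[0->1]=2 prod=3 -> [12 9 1]
Step 7: demand=4,sold=1 ship[1->2]=1 ship[0->1]=2 prod=3 -> [13 10 1]
Step 8: demand=4,sold=1 ship[1->2]=1 ship[0->1]=2 prod=3 -> [14 11 1]
Step 9: demand=4,sold=1 ship[1->2]=1 ship[0->1]=2 prod=3 -> [15 12 1]
Step 10: demand=4,sold=1 ship[1->2]=1 ship[0->1]=2 prod=3 -> [16 13 1]
Step 11: demand=4,sold=1 ship[1->2]=1 ship[0->1]=2 prod=3 -> [17 14 1]
Step 12: demand=4,sold=1 ship[1->2]=1 ship[0->1]=2 prod=3 -> [18 15 1]
First stockout at step 3

3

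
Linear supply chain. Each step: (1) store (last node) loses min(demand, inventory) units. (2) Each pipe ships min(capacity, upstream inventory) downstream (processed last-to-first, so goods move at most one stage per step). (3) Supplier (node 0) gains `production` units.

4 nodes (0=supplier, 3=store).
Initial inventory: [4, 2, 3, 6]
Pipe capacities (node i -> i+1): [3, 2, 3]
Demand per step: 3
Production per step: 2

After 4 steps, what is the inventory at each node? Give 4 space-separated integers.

Step 1: demand=3,sold=3 ship[2->3]=3 ship[1->2]=2 ship[0->1]=3 prod=2 -> inv=[3 3 2 6]
Step 2: demand=3,sold=3 ship[2->3]=2 ship[1->2]=2 ship[0->1]=3 prod=2 -> inv=[2 4 2 5]
Step 3: demand=3,sold=3 ship[2->3]=2 ship[1->2]=2 ship[0->1]=2 prod=2 -> inv=[2 4 2 4]
Step 4: demand=3,sold=3 ship[2->3]=2 ship[1->2]=2 ship[0->1]=2 prod=2 -> inv=[2 4 2 3]

2 4 2 3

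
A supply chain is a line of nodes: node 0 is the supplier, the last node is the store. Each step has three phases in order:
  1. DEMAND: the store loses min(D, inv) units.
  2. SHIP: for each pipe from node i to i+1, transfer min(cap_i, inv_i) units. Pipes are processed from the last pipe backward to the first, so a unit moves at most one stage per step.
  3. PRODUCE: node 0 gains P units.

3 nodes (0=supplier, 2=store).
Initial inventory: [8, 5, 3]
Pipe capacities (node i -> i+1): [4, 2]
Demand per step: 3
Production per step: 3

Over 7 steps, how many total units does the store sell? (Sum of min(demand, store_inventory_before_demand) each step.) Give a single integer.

Step 1: sold=3 (running total=3) -> [7 7 2]
Step 2: sold=2 (running total=5) -> [6 9 2]
Step 3: sold=2 (running total=7) -> [5 11 2]
Step 4: sold=2 (running total=9) -> [4 13 2]
Step 5: sold=2 (running total=11) -> [3 15 2]
Step 6: sold=2 (running total=13) -> [3 16 2]
Step 7: sold=2 (running total=15) -> [3 17 2]

Answer: 15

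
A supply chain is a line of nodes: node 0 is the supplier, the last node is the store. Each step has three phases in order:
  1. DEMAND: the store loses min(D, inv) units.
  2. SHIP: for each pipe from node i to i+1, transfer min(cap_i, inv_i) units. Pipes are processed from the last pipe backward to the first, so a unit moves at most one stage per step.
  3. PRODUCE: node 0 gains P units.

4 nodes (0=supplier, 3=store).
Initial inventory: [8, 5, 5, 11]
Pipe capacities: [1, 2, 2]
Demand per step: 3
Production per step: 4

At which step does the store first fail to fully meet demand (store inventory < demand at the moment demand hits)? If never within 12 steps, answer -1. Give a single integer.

Step 1: demand=3,sold=3 ship[2->3]=2 ship[1->2]=2 ship[0->1]=1 prod=4 -> [11 4 5 10]
Step 2: demand=3,sold=3 ship[2->3]=2 ship[1->2]=2 ship[0->1]=1 prod=4 -> [14 3 5 9]
Step 3: demand=3,sold=3 ship[2->3]=2 ship[1->2]=2 ship[0->1]=1 prod=4 -> [17 2 5 8]
Step 4: demand=3,sold=3 ship[2->3]=2 ship[1->2]=2 ship[0->1]=1 prod=4 -> [20 1 5 7]
Step 5: demand=3,sold=3 ship[2->3]=2 ship[1->2]=1 ship[0->1]=1 prod=4 -> [23 1 4 6]
Step 6: demand=3,sold=3 ship[2->3]=2 ship[1->2]=1 ship[0->1]=1 prod=4 -> [26 1 3 5]
Step 7: demand=3,sold=3 ship[2->3]=2 ship[1->2]=1 ship[0->1]=1 prod=4 -> [29 1 2 4]
Step 8: demand=3,sold=3 ship[2->3]=2 ship[1->2]=1 ship[0->1]=1 prod=4 -> [32 1 1 3]
Step 9: demand=3,sold=3 ship[2->3]=1 ship[1->2]=1 ship[0->1]=1 prod=4 -> [35 1 1 1]
Step 10: demand=3,sold=1 ship[2->3]=1 ship[1->2]=1 ship[0->1]=1 prod=4 -> [38 1 1 1]
Step 11: demand=3,sold=1 ship[2->3]=1 ship[1->2]=1 ship[0->1]=1 prod=4 -> [41 1 1 1]
Step 12: demand=3,sold=1 ship[2->3]=1 ship[1->2]=1 ship[0->1]=1 prod=4 -> [44 1 1 1]
First stockout at step 10

10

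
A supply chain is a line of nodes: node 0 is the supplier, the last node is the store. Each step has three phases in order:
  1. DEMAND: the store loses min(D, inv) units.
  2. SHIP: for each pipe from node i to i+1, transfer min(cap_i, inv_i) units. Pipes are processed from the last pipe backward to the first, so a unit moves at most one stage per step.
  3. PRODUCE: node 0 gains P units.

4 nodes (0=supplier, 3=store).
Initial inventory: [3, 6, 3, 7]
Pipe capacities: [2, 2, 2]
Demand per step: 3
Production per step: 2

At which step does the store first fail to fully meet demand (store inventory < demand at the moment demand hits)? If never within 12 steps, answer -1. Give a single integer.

Step 1: demand=3,sold=3 ship[2->3]=2 ship[1->2]=2 ship[0->1]=2 prod=2 -> [3 6 3 6]
Step 2: demand=3,sold=3 ship[2->3]=2 ship[1->2]=2 ship[0->1]=2 prod=2 -> [3 6 3 5]
Step 3: demand=3,sold=3 ship[2->3]=2 ship[1->2]=2 ship[0->1]=2 prod=2 -> [3 6 3 4]
Step 4: demand=3,sold=3 ship[2->3]=2 ship[1->2]=2 ship[0->1]=2 prod=2 -> [3 6 3 3]
Step 5: demand=3,sold=3 ship[2->3]=2 ship[1->2]=2 ship[0->1]=2 prod=2 -> [3 6 3 2]
Step 6: demand=3,sold=2 ship[2->3]=2 ship[1->2]=2 ship[0->1]=2 prod=2 -> [3 6 3 2]
Step 7: demand=3,sold=2 ship[2->3]=2 ship[1->2]=2 ship[0->1]=2 prod=2 -> [3 6 3 2]
Step 8: demand=3,sold=2 ship[2->3]=2 ship[1->2]=2 ship[0->1]=2 prod=2 -> [3 6 3 2]
Step 9: demand=3,sold=2 ship[2->3]=2 ship[1->2]=2 ship[0->1]=2 prod=2 -> [3 6 3 2]
Step 10: demand=3,sold=2 ship[2->3]=2 ship[1->2]=2 ship[0->1]=2 prod=2 -> [3 6 3 2]
Step 11: demand=3,sold=2 ship[2->3]=2 ship[1->2]=2 ship[0->1]=2 prod=2 -> [3 6 3 2]
Step 12: demand=3,sold=2 ship[2->3]=2 ship[1->2]=2 ship[0->1]=2 prod=2 -> [3 6 3 2]
First stockout at step 6

6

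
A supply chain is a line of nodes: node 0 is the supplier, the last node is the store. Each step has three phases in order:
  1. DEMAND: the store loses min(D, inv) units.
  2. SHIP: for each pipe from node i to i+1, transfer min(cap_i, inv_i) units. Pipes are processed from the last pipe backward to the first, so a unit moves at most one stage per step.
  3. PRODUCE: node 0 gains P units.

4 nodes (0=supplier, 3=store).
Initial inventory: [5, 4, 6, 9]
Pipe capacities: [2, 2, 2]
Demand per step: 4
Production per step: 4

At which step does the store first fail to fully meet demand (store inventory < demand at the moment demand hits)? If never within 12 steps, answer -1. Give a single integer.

Step 1: demand=4,sold=4 ship[2->3]=2 ship[1->2]=2 ship[0->1]=2 prod=4 -> [7 4 6 7]
Step 2: demand=4,sold=4 ship[2->3]=2 ship[1->2]=2 ship[0->1]=2 prod=4 -> [9 4 6 5]
Step 3: demand=4,sold=4 ship[2->3]=2 ship[1->2]=2 ship[0->1]=2 prod=4 -> [11 4 6 3]
Step 4: demand=4,sold=3 ship[2->3]=2 ship[1->2]=2 ship[0->1]=2 prod=4 -> [13 4 6 2]
Step 5: demand=4,sold=2 ship[2->3]=2 ship[1->2]=2 ship[0->1]=2 prod=4 -> [15 4 6 2]
Step 6: demand=4,sold=2 ship[2->3]=2 ship[1->2]=2 ship[0->1]=2 prod=4 -> [17 4 6 2]
Step 7: demand=4,sold=2 ship[2->3]=2 ship[1->2]=2 ship[0->1]=2 prod=4 -> [19 4 6 2]
Step 8: demand=4,sold=2 ship[2->3]=2 ship[1->2]=2 ship[0->1]=2 prod=4 -> [21 4 6 2]
Step 9: demand=4,sold=2 ship[2->3]=2 ship[1->2]=2 ship[0->1]=2 prod=4 -> [23 4 6 2]
Step 10: demand=4,sold=2 ship[2->3]=2 ship[1->2]=2 ship[0->1]=2 prod=4 -> [25 4 6 2]
Step 11: demand=4,sold=2 ship[2->3]=2 ship[1->2]=2 ship[0->1]=2 prod=4 -> [27 4 6 2]
Step 12: demand=4,sold=2 ship[2->3]=2 ship[1->2]=2 ship[0->1]=2 prod=4 -> [29 4 6 2]
First stockout at step 4

4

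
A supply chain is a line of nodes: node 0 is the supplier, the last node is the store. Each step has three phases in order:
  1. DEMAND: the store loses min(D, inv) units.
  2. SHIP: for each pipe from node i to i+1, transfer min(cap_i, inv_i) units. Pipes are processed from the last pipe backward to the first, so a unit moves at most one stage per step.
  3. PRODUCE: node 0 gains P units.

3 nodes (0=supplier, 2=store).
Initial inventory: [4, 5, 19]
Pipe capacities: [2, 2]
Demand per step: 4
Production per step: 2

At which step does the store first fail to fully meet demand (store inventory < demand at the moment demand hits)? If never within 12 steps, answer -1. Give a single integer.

Step 1: demand=4,sold=4 ship[1->2]=2 ship[0->1]=2 prod=2 -> [4 5 17]
Step 2: demand=4,sold=4 ship[1->2]=2 ship[0->1]=2 prod=2 -> [4 5 15]
Step 3: demand=4,sold=4 ship[1->2]=2 ship[0->1]=2 prod=2 -> [4 5 13]
Step 4: demand=4,sold=4 ship[1->2]=2 ship[0->1]=2 prod=2 -> [4 5 11]
Step 5: demand=4,sold=4 ship[1->2]=2 ship[0->1]=2 prod=2 -> [4 5 9]
Step 6: demand=4,sold=4 ship[1->2]=2 ship[0->1]=2 prod=2 -> [4 5 7]
Step 7: demand=4,sold=4 ship[1->2]=2 ship[0->1]=2 prod=2 -> [4 5 5]
Step 8: demand=4,sold=4 ship[1->2]=2 ship[0->1]=2 prod=2 -> [4 5 3]
Step 9: demand=4,sold=3 ship[1->2]=2 ship[0->1]=2 prod=2 -> [4 5 2]
Step 10: demand=4,sold=2 ship[1->2]=2 ship[0->1]=2 prod=2 -> [4 5 2]
Step 11: demand=4,sold=2 ship[1->2]=2 ship[0->1]=2 prod=2 -> [4 5 2]
Step 12: demand=4,sold=2 ship[1->2]=2 ship[0->1]=2 prod=2 -> [4 5 2]
First stockout at step 9

9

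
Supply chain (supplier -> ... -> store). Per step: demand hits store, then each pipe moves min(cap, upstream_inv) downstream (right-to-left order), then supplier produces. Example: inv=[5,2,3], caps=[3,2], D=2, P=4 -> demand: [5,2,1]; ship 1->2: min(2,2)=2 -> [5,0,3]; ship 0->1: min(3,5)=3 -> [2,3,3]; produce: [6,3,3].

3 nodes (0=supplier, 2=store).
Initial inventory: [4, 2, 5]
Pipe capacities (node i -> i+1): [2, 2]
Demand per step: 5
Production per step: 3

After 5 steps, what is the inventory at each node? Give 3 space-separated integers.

Step 1: demand=5,sold=5 ship[1->2]=2 ship[0->1]=2 prod=3 -> inv=[5 2 2]
Step 2: demand=5,sold=2 ship[1->2]=2 ship[0->1]=2 prod=3 -> inv=[6 2 2]
Step 3: demand=5,sold=2 ship[1->2]=2 ship[0->1]=2 prod=3 -> inv=[7 2 2]
Step 4: demand=5,sold=2 ship[1->2]=2 ship[0->1]=2 prod=3 -> inv=[8 2 2]
Step 5: demand=5,sold=2 ship[1->2]=2 ship[0->1]=2 prod=3 -> inv=[9 2 2]

9 2 2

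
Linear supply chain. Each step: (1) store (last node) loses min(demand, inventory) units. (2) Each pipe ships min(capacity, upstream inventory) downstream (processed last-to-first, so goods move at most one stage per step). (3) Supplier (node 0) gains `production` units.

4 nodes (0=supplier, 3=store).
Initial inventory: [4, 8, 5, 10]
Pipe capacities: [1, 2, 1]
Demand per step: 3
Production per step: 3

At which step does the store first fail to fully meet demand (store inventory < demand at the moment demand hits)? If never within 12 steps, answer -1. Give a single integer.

Step 1: demand=3,sold=3 ship[2->3]=1 ship[1->2]=2 ship[0->1]=1 prod=3 -> [6 7 6 8]
Step 2: demand=3,sold=3 ship[2->3]=1 ship[1->2]=2 ship[0->1]=1 prod=3 -> [8 6 7 6]
Step 3: demand=3,sold=3 ship[2->3]=1 ship[1->2]=2 ship[0->1]=1 prod=3 -> [10 5 8 4]
Step 4: demand=3,sold=3 ship[2->3]=1 ship[1->2]=2 ship[0->1]=1 prod=3 -> [12 4 9 2]
Step 5: demand=3,sold=2 ship[2->3]=1 ship[1->2]=2 ship[0->1]=1 prod=3 -> [14 3 10 1]
Step 6: demand=3,sold=1 ship[2->3]=1 ship[1->2]=2 ship[0->1]=1 prod=3 -> [16 2 11 1]
Step 7: demand=3,sold=1 ship[2->3]=1 ship[1->2]=2 ship[0->1]=1 prod=3 -> [18 1 12 1]
Step 8: demand=3,sold=1 ship[2->3]=1 ship[1->2]=1 ship[0->1]=1 prod=3 -> [20 1 12 1]
Step 9: demand=3,sold=1 ship[2->3]=1 ship[1->2]=1 ship[0->1]=1 prod=3 -> [22 1 12 1]
Step 10: demand=3,sold=1 ship[2->3]=1 ship[1->2]=1 ship[0->1]=1 prod=3 -> [24 1 12 1]
Step 11: demand=3,sold=1 ship[2->3]=1 ship[1->2]=1 ship[0->1]=1 prod=3 -> [26 1 12 1]
Step 12: demand=3,sold=1 ship[2->3]=1 ship[1->2]=1 ship[0->1]=1 prod=3 -> [28 1 12 1]
First stockout at step 5

5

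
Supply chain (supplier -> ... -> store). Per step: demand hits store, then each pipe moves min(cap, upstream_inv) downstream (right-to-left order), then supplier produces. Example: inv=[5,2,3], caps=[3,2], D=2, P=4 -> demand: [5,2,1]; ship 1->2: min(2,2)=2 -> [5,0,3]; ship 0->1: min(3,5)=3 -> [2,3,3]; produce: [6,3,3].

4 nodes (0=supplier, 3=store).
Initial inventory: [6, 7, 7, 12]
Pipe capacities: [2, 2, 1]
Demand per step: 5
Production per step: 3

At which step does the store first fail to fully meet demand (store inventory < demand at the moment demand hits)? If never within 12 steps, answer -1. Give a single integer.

Step 1: demand=5,sold=5 ship[2->3]=1 ship[1->2]=2 ship[0->1]=2 prod=3 -> [7 7 8 8]
Step 2: demand=5,sold=5 ship[2->3]=1 ship[1->2]=2 ship[0->1]=2 prod=3 -> [8 7 9 4]
Step 3: demand=5,sold=4 ship[2->3]=1 ship[1->2]=2 ship[0->1]=2 prod=3 -> [9 7 10 1]
Step 4: demand=5,sold=1 ship[2->3]=1 ship[1->2]=2 ship[0->1]=2 prod=3 -> [10 7 11 1]
Step 5: demand=5,sold=1 ship[2->3]=1 ship[1->2]=2 ship[0->1]=2 prod=3 -> [11 7 12 1]
Step 6: demand=5,sold=1 ship[2->3]=1 ship[1->2]=2 ship[0->1]=2 prod=3 -> [12 7 13 1]
Step 7: demand=5,sold=1 ship[2->3]=1 ship[1->2]=2 ship[0->1]=2 prod=3 -> [13 7 14 1]
Step 8: demand=5,sold=1 ship[2->3]=1 ship[1->2]=2 ship[0->1]=2 prod=3 -> [14 7 15 1]
Step 9: demand=5,sold=1 ship[2->3]=1 ship[1->2]=2 ship[0->1]=2 prod=3 -> [15 7 16 1]
Step 10: demand=5,sold=1 ship[2->3]=1 ship[1->2]=2 ship[0->1]=2 prod=3 -> [16 7 17 1]
Step 11: demand=5,sold=1 ship[2->3]=1 ship[1->2]=2 ship[0->1]=2 prod=3 -> [17 7 18 1]
Step 12: demand=5,sold=1 ship[2->3]=1 ship[1->2]=2 ship[0->1]=2 prod=3 -> [18 7 19 1]
First stockout at step 3

3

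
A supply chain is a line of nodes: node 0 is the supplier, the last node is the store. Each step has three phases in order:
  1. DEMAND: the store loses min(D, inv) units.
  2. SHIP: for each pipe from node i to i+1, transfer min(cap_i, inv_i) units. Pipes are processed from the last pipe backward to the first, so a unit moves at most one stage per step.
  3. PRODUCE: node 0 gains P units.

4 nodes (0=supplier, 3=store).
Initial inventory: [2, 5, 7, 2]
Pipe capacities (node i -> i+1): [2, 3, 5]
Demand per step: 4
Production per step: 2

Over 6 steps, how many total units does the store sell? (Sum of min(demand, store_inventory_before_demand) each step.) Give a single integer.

Answer: 20

Derivation:
Step 1: sold=2 (running total=2) -> [2 4 5 5]
Step 2: sold=4 (running total=6) -> [2 3 3 6]
Step 3: sold=4 (running total=10) -> [2 2 3 5]
Step 4: sold=4 (running total=14) -> [2 2 2 4]
Step 5: sold=4 (running total=18) -> [2 2 2 2]
Step 6: sold=2 (running total=20) -> [2 2 2 2]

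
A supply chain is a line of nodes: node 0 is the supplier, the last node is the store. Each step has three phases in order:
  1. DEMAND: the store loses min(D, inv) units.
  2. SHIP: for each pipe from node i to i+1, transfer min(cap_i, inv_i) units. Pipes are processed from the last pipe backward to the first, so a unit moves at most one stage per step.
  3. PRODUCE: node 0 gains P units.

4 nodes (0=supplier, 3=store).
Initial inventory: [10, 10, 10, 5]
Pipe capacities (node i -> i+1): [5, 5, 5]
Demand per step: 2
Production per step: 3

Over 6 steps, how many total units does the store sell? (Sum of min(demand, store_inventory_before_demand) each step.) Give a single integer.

Step 1: sold=2 (running total=2) -> [8 10 10 8]
Step 2: sold=2 (running total=4) -> [6 10 10 11]
Step 3: sold=2 (running total=6) -> [4 10 10 14]
Step 4: sold=2 (running total=8) -> [3 9 10 17]
Step 5: sold=2 (running total=10) -> [3 7 10 20]
Step 6: sold=2 (running total=12) -> [3 5 10 23]

Answer: 12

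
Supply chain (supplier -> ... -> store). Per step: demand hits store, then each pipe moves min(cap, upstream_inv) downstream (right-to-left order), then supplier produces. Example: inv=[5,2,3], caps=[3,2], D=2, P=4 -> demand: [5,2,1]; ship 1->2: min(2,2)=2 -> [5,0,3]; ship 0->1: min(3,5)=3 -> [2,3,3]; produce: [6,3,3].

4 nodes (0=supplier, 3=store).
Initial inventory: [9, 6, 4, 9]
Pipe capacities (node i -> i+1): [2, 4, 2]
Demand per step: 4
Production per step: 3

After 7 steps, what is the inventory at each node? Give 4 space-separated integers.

Step 1: demand=4,sold=4 ship[2->3]=2 ship[1->2]=4 ship[0->1]=2 prod=3 -> inv=[10 4 6 7]
Step 2: demand=4,sold=4 ship[2->3]=2 ship[1->2]=4 ship[0->1]=2 prod=3 -> inv=[11 2 8 5]
Step 3: demand=4,sold=4 ship[2->3]=2 ship[1->2]=2 ship[0->1]=2 prod=3 -> inv=[12 2 8 3]
Step 4: demand=4,sold=3 ship[2->3]=2 ship[1->2]=2 ship[0->1]=2 prod=3 -> inv=[13 2 8 2]
Step 5: demand=4,sold=2 ship[2->3]=2 ship[1->2]=2 ship[0->1]=2 prod=3 -> inv=[14 2 8 2]
Step 6: demand=4,sold=2 ship[2->3]=2 ship[1->2]=2 ship[0->1]=2 prod=3 -> inv=[15 2 8 2]
Step 7: demand=4,sold=2 ship[2->3]=2 ship[1->2]=2 ship[0->1]=2 prod=3 -> inv=[16 2 8 2]

16 2 8 2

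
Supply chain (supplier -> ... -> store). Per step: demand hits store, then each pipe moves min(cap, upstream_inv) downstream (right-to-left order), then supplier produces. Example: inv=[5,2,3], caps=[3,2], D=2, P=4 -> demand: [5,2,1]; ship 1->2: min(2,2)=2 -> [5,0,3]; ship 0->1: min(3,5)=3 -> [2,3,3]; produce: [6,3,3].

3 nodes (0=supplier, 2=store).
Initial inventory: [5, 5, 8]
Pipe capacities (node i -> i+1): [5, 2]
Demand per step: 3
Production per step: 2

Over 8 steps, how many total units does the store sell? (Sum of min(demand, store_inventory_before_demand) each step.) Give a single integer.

Step 1: sold=3 (running total=3) -> [2 8 7]
Step 2: sold=3 (running total=6) -> [2 8 6]
Step 3: sold=3 (running total=9) -> [2 8 5]
Step 4: sold=3 (running total=12) -> [2 8 4]
Step 5: sold=3 (running total=15) -> [2 8 3]
Step 6: sold=3 (running total=18) -> [2 8 2]
Step 7: sold=2 (running total=20) -> [2 8 2]
Step 8: sold=2 (running total=22) -> [2 8 2]

Answer: 22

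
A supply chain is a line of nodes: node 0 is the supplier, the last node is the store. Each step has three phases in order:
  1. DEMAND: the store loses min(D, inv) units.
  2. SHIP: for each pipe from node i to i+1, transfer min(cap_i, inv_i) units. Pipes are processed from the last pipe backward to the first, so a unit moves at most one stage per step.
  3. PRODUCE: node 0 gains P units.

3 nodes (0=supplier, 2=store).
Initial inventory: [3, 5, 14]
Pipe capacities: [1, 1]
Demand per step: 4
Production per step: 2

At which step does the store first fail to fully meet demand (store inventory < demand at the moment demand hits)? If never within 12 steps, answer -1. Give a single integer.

Step 1: demand=4,sold=4 ship[1->2]=1 ship[0->1]=1 prod=2 -> [4 5 11]
Step 2: demand=4,sold=4 ship[1->2]=1 ship[0->1]=1 prod=2 -> [5 5 8]
Step 3: demand=4,sold=4 ship[1->2]=1 ship[0->1]=1 prod=2 -> [6 5 5]
Step 4: demand=4,sold=4 ship[1->2]=1 ship[0->1]=1 prod=2 -> [7 5 2]
Step 5: demand=4,sold=2 ship[1->2]=1 ship[0->1]=1 prod=2 -> [8 5 1]
Step 6: demand=4,sold=1 ship[1->2]=1 ship[0->1]=1 prod=2 -> [9 5 1]
Step 7: demand=4,sold=1 ship[1->2]=1 ship[0->1]=1 prod=2 -> [10 5 1]
Step 8: demand=4,sold=1 ship[1->2]=1 ship[0->1]=1 prod=2 -> [11 5 1]
Step 9: demand=4,sold=1 ship[1->2]=1 ship[0->1]=1 prod=2 -> [12 5 1]
Step 10: demand=4,sold=1 ship[1->2]=1 ship[0->1]=1 prod=2 -> [13 5 1]
Step 11: demand=4,sold=1 ship[1->2]=1 ship[0->1]=1 prod=2 -> [14 5 1]
Step 12: demand=4,sold=1 ship[1->2]=1 ship[0->1]=1 prod=2 -> [15 5 1]
First stockout at step 5

5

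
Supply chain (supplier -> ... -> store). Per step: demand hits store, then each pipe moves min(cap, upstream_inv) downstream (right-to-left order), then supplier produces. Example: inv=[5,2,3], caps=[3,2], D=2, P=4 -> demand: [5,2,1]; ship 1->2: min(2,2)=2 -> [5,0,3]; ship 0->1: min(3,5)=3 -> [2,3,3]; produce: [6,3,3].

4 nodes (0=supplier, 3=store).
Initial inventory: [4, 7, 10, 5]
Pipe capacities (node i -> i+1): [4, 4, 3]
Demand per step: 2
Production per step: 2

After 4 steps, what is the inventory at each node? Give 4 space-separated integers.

Step 1: demand=2,sold=2 ship[2->3]=3 ship[1->2]=4 ship[0->1]=4 prod=2 -> inv=[2 7 11 6]
Step 2: demand=2,sold=2 ship[2->3]=3 ship[1->2]=4 ship[0->1]=2 prod=2 -> inv=[2 5 12 7]
Step 3: demand=2,sold=2 ship[2->3]=3 ship[1->2]=4 ship[0->1]=2 prod=2 -> inv=[2 3 13 8]
Step 4: demand=2,sold=2 ship[2->3]=3 ship[1->2]=3 ship[0->1]=2 prod=2 -> inv=[2 2 13 9]

2 2 13 9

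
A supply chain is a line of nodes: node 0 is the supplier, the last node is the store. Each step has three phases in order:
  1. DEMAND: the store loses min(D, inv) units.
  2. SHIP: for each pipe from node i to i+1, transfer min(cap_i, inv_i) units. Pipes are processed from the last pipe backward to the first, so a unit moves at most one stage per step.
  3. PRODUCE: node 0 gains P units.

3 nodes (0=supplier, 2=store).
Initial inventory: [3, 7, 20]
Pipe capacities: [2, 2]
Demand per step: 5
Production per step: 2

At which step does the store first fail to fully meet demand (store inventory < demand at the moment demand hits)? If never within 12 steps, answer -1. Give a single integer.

Step 1: demand=5,sold=5 ship[1->2]=2 ship[0->1]=2 prod=2 -> [3 7 17]
Step 2: demand=5,sold=5 ship[1->2]=2 ship[0->1]=2 prod=2 -> [3 7 14]
Step 3: demand=5,sold=5 ship[1->2]=2 ship[0->1]=2 prod=2 -> [3 7 11]
Step 4: demand=5,sold=5 ship[1->2]=2 ship[0->1]=2 prod=2 -> [3 7 8]
Step 5: demand=5,sold=5 ship[1->2]=2 ship[0->1]=2 prod=2 -> [3 7 5]
Step 6: demand=5,sold=5 ship[1->2]=2 ship[0->1]=2 prod=2 -> [3 7 2]
Step 7: demand=5,sold=2 ship[1->2]=2 ship[0->1]=2 prod=2 -> [3 7 2]
Step 8: demand=5,sold=2 ship[1->2]=2 ship[0->1]=2 prod=2 -> [3 7 2]
Step 9: demand=5,sold=2 ship[1->2]=2 ship[0->1]=2 prod=2 -> [3 7 2]
Step 10: demand=5,sold=2 ship[1->2]=2 ship[0->1]=2 prod=2 -> [3 7 2]
Step 11: demand=5,sold=2 ship[1->2]=2 ship[0->1]=2 prod=2 -> [3 7 2]
Step 12: demand=5,sold=2 ship[1->2]=2 ship[0->1]=2 prod=2 -> [3 7 2]
First stockout at step 7

7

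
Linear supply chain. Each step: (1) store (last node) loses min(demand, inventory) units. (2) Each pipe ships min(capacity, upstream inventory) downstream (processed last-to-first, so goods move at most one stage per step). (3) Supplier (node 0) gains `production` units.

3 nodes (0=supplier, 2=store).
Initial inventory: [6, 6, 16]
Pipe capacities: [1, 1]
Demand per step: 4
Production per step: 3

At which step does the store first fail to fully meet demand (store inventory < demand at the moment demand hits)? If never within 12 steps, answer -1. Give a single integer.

Step 1: demand=4,sold=4 ship[1->2]=1 ship[0->1]=1 prod=3 -> [8 6 13]
Step 2: demand=4,sold=4 ship[1->2]=1 ship[0->1]=1 prod=3 -> [10 6 10]
Step 3: demand=4,sold=4 ship[1->2]=1 ship[0->1]=1 prod=3 -> [12 6 7]
Step 4: demand=4,sold=4 ship[1->2]=1 ship[0->1]=1 prod=3 -> [14 6 4]
Step 5: demand=4,sold=4 ship[1->2]=1 ship[0->1]=1 prod=3 -> [16 6 1]
Step 6: demand=4,sold=1 ship[1->2]=1 ship[0->1]=1 prod=3 -> [18 6 1]
Step 7: demand=4,sold=1 ship[1->2]=1 ship[0->1]=1 prod=3 -> [20 6 1]
Step 8: demand=4,sold=1 ship[1->2]=1 ship[0->1]=1 prod=3 -> [22 6 1]
Step 9: demand=4,sold=1 ship[1->2]=1 ship[0->1]=1 prod=3 -> [24 6 1]
Step 10: demand=4,sold=1 ship[1->2]=1 ship[0->1]=1 prod=3 -> [26 6 1]
Step 11: demand=4,sold=1 ship[1->2]=1 ship[0->1]=1 prod=3 -> [28 6 1]
Step 12: demand=4,sold=1 ship[1->2]=1 ship[0->1]=1 prod=3 -> [30 6 1]
First stockout at step 6

6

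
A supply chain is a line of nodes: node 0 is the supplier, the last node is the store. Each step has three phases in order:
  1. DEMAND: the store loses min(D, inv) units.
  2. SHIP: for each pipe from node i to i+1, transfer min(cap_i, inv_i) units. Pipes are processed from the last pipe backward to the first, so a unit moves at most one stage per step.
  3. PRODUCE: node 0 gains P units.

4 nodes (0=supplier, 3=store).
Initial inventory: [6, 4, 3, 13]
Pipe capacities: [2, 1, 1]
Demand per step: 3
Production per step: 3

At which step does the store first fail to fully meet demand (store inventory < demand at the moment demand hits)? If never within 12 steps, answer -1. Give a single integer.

Step 1: demand=3,sold=3 ship[2->3]=1 ship[1->2]=1 ship[0->1]=2 prod=3 -> [7 5 3 11]
Step 2: demand=3,sold=3 ship[2->3]=1 ship[1->2]=1 ship[0->1]=2 prod=3 -> [8 6 3 9]
Step 3: demand=3,sold=3 ship[2->3]=1 ship[1->2]=1 ship[0->1]=2 prod=3 -> [9 7 3 7]
Step 4: demand=3,sold=3 ship[2->3]=1 ship[1->2]=1 ship[0->1]=2 prod=3 -> [10 8 3 5]
Step 5: demand=3,sold=3 ship[2->3]=1 ship[1->2]=1 ship[0->1]=2 prod=3 -> [11 9 3 3]
Step 6: demand=3,sold=3 ship[2->3]=1 ship[1->2]=1 ship[0->1]=2 prod=3 -> [12 10 3 1]
Step 7: demand=3,sold=1 ship[2->3]=1 ship[1->2]=1 ship[0->1]=2 prod=3 -> [13 11 3 1]
Step 8: demand=3,sold=1 ship[2->3]=1 ship[1->2]=1 ship[0->1]=2 prod=3 -> [14 12 3 1]
Step 9: demand=3,sold=1 ship[2->3]=1 ship[1->2]=1 ship[0->1]=2 prod=3 -> [15 13 3 1]
Step 10: demand=3,sold=1 ship[2->3]=1 ship[1->2]=1 ship[0->1]=2 prod=3 -> [16 14 3 1]
Step 11: demand=3,sold=1 ship[2->3]=1 ship[1->2]=1 ship[0->1]=2 prod=3 -> [17 15 3 1]
Step 12: demand=3,sold=1 ship[2->3]=1 ship[1->2]=1 ship[0->1]=2 prod=3 -> [18 16 3 1]
First stockout at step 7

7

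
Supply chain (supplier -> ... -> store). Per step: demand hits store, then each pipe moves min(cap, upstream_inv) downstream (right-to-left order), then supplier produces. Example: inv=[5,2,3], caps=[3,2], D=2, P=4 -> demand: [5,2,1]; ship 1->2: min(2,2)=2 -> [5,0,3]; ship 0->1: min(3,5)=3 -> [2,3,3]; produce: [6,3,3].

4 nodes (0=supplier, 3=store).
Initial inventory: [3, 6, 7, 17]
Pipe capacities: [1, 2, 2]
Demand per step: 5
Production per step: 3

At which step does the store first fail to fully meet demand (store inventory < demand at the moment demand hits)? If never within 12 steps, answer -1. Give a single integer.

Step 1: demand=5,sold=5 ship[2->3]=2 ship[1->2]=2 ship[0->1]=1 prod=3 -> [5 5 7 14]
Step 2: demand=5,sold=5 ship[2->3]=2 ship[1->2]=2 ship[0->1]=1 prod=3 -> [7 4 7 11]
Step 3: demand=5,sold=5 ship[2->3]=2 ship[1->2]=2 ship[0->1]=1 prod=3 -> [9 3 7 8]
Step 4: demand=5,sold=5 ship[2->3]=2 ship[1->2]=2 ship[0->1]=1 prod=3 -> [11 2 7 5]
Step 5: demand=5,sold=5 ship[2->3]=2 ship[1->2]=2 ship[0->1]=1 prod=3 -> [13 1 7 2]
Step 6: demand=5,sold=2 ship[2->3]=2 ship[1->2]=1 ship[0->1]=1 prod=3 -> [15 1 6 2]
Step 7: demand=5,sold=2 ship[2->3]=2 ship[1->2]=1 ship[0->1]=1 prod=3 -> [17 1 5 2]
Step 8: demand=5,sold=2 ship[2->3]=2 ship[1->2]=1 ship[0->1]=1 prod=3 -> [19 1 4 2]
Step 9: demand=5,sold=2 ship[2->3]=2 ship[1->2]=1 ship[0->1]=1 prod=3 -> [21 1 3 2]
Step 10: demand=5,sold=2 ship[2->3]=2 ship[1->2]=1 ship[0->1]=1 prod=3 -> [23 1 2 2]
Step 11: demand=5,sold=2 ship[2->3]=2 ship[1->2]=1 ship[0->1]=1 prod=3 -> [25 1 1 2]
Step 12: demand=5,sold=2 ship[2->3]=1 ship[1->2]=1 ship[0->1]=1 prod=3 -> [27 1 1 1]
First stockout at step 6

6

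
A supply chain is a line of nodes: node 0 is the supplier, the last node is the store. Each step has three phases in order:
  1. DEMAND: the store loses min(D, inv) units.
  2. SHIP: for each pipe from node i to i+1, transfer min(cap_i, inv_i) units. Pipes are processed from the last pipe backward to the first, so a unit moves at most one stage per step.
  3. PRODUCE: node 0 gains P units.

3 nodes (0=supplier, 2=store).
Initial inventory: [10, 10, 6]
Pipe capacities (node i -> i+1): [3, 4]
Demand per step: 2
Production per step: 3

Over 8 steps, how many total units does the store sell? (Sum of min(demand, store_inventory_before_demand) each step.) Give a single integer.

Step 1: sold=2 (running total=2) -> [10 9 8]
Step 2: sold=2 (running total=4) -> [10 8 10]
Step 3: sold=2 (running total=6) -> [10 7 12]
Step 4: sold=2 (running total=8) -> [10 6 14]
Step 5: sold=2 (running total=10) -> [10 5 16]
Step 6: sold=2 (running total=12) -> [10 4 18]
Step 7: sold=2 (running total=14) -> [10 3 20]
Step 8: sold=2 (running total=16) -> [10 3 21]

Answer: 16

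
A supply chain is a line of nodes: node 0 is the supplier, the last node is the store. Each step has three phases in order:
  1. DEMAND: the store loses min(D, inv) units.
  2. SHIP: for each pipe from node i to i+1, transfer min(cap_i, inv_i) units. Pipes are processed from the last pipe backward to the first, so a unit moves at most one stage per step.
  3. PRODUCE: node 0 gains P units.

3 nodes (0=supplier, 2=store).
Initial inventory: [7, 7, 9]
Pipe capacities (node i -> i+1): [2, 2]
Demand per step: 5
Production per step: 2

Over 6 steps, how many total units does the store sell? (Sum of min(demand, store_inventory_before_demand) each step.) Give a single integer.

Step 1: sold=5 (running total=5) -> [7 7 6]
Step 2: sold=5 (running total=10) -> [7 7 3]
Step 3: sold=3 (running total=13) -> [7 7 2]
Step 4: sold=2 (running total=15) -> [7 7 2]
Step 5: sold=2 (running total=17) -> [7 7 2]
Step 6: sold=2 (running total=19) -> [7 7 2]

Answer: 19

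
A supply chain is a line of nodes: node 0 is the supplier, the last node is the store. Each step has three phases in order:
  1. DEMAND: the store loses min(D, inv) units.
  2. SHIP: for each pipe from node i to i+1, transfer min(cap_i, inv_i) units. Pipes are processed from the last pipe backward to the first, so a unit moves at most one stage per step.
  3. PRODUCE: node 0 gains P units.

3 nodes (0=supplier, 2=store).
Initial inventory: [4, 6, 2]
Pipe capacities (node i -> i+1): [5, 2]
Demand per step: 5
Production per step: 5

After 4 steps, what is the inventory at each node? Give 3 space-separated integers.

Step 1: demand=5,sold=2 ship[1->2]=2 ship[0->1]=4 prod=5 -> inv=[5 8 2]
Step 2: demand=5,sold=2 ship[1->2]=2 ship[0->1]=5 prod=5 -> inv=[5 11 2]
Step 3: demand=5,sold=2 ship[1->2]=2 ship[0->1]=5 prod=5 -> inv=[5 14 2]
Step 4: demand=5,sold=2 ship[1->2]=2 ship[0->1]=5 prod=5 -> inv=[5 17 2]

5 17 2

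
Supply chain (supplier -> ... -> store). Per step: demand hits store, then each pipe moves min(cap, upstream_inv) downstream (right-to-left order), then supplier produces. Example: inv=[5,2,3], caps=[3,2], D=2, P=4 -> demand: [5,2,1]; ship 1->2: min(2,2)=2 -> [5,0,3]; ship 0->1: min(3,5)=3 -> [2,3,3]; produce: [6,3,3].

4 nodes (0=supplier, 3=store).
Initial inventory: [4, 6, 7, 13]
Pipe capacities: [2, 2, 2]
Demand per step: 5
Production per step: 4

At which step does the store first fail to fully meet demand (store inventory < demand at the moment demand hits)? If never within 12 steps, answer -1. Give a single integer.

Step 1: demand=5,sold=5 ship[2->3]=2 ship[1->2]=2 ship[0->1]=2 prod=4 -> [6 6 7 10]
Step 2: demand=5,sold=5 ship[2->3]=2 ship[1->2]=2 ship[0->1]=2 prod=4 -> [8 6 7 7]
Step 3: demand=5,sold=5 ship[2->3]=2 ship[1->2]=2 ship[0->1]=2 prod=4 -> [10 6 7 4]
Step 4: demand=5,sold=4 ship[2->3]=2 ship[1->2]=2 ship[0->1]=2 prod=4 -> [12 6 7 2]
Step 5: demand=5,sold=2 ship[2->3]=2 ship[1->2]=2 ship[0->1]=2 prod=4 -> [14 6 7 2]
Step 6: demand=5,sold=2 ship[2->3]=2 ship[1->2]=2 ship[0->1]=2 prod=4 -> [16 6 7 2]
Step 7: demand=5,sold=2 ship[2->3]=2 ship[1->2]=2 ship[0->1]=2 prod=4 -> [18 6 7 2]
Step 8: demand=5,sold=2 ship[2->3]=2 ship[1->2]=2 ship[0->1]=2 prod=4 -> [20 6 7 2]
Step 9: demand=5,sold=2 ship[2->3]=2 ship[1->2]=2 ship[0->1]=2 prod=4 -> [22 6 7 2]
Step 10: demand=5,sold=2 ship[2->3]=2 ship[1->2]=2 ship[0->1]=2 prod=4 -> [24 6 7 2]
Step 11: demand=5,sold=2 ship[2->3]=2 ship[1->2]=2 ship[0->1]=2 prod=4 -> [26 6 7 2]
Step 12: demand=5,sold=2 ship[2->3]=2 ship[1->2]=2 ship[0->1]=2 prod=4 -> [28 6 7 2]
First stockout at step 4

4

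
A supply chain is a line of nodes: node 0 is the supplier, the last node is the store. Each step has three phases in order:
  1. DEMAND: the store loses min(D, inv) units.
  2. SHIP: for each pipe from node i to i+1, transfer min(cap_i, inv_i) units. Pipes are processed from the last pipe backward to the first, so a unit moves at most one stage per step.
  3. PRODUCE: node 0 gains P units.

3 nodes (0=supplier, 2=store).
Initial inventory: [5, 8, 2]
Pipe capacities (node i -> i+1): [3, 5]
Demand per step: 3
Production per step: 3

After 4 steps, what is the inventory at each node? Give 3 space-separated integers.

Step 1: demand=3,sold=2 ship[1->2]=5 ship[0->1]=3 prod=3 -> inv=[5 6 5]
Step 2: demand=3,sold=3 ship[1->2]=5 ship[0->1]=3 prod=3 -> inv=[5 4 7]
Step 3: demand=3,sold=3 ship[1->2]=4 ship[0->1]=3 prod=3 -> inv=[5 3 8]
Step 4: demand=3,sold=3 ship[1->2]=3 ship[0->1]=3 prod=3 -> inv=[5 3 8]

5 3 8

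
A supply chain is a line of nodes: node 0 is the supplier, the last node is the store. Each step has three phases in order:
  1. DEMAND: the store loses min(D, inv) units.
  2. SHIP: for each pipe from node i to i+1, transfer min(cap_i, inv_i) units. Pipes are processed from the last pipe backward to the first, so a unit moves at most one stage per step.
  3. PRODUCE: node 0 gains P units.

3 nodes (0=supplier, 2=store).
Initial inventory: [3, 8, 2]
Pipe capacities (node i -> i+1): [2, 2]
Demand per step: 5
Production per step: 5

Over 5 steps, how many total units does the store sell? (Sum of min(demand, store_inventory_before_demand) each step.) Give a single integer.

Answer: 10

Derivation:
Step 1: sold=2 (running total=2) -> [6 8 2]
Step 2: sold=2 (running total=4) -> [9 8 2]
Step 3: sold=2 (running total=6) -> [12 8 2]
Step 4: sold=2 (running total=8) -> [15 8 2]
Step 5: sold=2 (running total=10) -> [18 8 2]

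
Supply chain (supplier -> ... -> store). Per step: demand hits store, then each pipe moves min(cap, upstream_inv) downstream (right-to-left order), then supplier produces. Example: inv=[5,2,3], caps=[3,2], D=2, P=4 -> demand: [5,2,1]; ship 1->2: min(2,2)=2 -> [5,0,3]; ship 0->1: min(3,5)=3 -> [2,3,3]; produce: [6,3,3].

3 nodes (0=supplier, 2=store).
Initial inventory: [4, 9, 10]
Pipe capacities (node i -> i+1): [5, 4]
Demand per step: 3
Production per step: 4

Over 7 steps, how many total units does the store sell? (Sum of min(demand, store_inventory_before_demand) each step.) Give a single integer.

Step 1: sold=3 (running total=3) -> [4 9 11]
Step 2: sold=3 (running total=6) -> [4 9 12]
Step 3: sold=3 (running total=9) -> [4 9 13]
Step 4: sold=3 (running total=12) -> [4 9 14]
Step 5: sold=3 (running total=15) -> [4 9 15]
Step 6: sold=3 (running total=18) -> [4 9 16]
Step 7: sold=3 (running total=21) -> [4 9 17]

Answer: 21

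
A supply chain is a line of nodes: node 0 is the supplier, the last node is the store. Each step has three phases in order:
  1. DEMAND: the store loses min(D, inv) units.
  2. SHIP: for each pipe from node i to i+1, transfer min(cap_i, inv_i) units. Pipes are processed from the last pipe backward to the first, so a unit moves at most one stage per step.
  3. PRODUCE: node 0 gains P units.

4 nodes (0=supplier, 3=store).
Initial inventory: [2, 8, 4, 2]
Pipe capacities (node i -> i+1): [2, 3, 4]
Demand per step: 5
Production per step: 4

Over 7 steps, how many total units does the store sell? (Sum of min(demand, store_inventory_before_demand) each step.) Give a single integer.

Answer: 21

Derivation:
Step 1: sold=2 (running total=2) -> [4 7 3 4]
Step 2: sold=4 (running total=6) -> [6 6 3 3]
Step 3: sold=3 (running total=9) -> [8 5 3 3]
Step 4: sold=3 (running total=12) -> [10 4 3 3]
Step 5: sold=3 (running total=15) -> [12 3 3 3]
Step 6: sold=3 (running total=18) -> [14 2 3 3]
Step 7: sold=3 (running total=21) -> [16 2 2 3]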